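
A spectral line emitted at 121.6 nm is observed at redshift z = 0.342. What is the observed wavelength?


lam_obs = lam_emit * (1 + z) = 121.6 * (1 + 0.342) = 163.1872

163.1872 nm


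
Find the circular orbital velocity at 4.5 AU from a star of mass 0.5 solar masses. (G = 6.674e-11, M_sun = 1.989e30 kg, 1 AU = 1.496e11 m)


v = sqrt(GM/r) = sqrt(6.674e-11 * 9.945e+29 / 6.732e+11) = 9929.4099

9929.4099 m/s


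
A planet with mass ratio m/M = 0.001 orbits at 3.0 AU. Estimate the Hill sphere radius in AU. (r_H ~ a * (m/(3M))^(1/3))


r_H = a * (m/3M)^(1/3) = 3.0 * (0.001/3)^(1/3) = 0.208

0.208 AU


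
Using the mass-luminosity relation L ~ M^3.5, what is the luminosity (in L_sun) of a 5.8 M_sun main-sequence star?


L/L_sun = (M/M_sun)^3.5 = 5.8^3.5 = 469.8919

469.8919 L_sun


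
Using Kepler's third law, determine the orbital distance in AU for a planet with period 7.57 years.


a = P^(2/3) = 7.57^(2/3) = 3.8554

3.8554 AU


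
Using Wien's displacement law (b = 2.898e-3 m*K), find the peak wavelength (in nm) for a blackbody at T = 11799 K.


lam_max = b / T = 2.898e-3 / 11799 = 2.456e-07 m = 245.614 nm

245.614 nm


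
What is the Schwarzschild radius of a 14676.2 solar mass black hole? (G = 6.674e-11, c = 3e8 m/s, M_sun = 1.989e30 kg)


M = 14676.2 * 1.989e30 kg = 2.91909618e+34 kg. rs = 2GM/c^2 = 2 * 6.674e-11 * 2.91909618e+34 / (3e8)^2 = 4.329e+07

4.329e+07 m


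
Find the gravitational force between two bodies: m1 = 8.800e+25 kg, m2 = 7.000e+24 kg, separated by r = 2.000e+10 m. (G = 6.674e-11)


F = G*m1*m2/r^2 = 6.674e-11 * 8.800e+25 * 7.000e+24 / (2.000e+10)^2 = 6.674e-11 * 6.160e+50 / 4.000e+20 = 1.028e+20

1.028e+20 N


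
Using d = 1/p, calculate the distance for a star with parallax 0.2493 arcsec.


d = 1/p = 1/0.2493 = 4.0112

4.0112 pc


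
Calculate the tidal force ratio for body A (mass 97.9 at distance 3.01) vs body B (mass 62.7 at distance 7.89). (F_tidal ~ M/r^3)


Ratio = (M1/r1^3) / (M2/r2^3) = (97.9/3.01^3) / (62.7/7.89^3) = 28.122

28.122


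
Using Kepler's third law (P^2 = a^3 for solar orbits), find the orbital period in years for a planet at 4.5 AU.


P = a^(3/2) = 4.5^1.5 = 9.5459

9.5459 years


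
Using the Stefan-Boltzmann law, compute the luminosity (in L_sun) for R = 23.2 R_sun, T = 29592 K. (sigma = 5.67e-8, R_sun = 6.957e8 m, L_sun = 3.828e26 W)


R = 23.2 * 6.957e8 m = 1.614024e+10 m. L = 4*pi*R^2*sigma*T^4 = 4*pi*(1.614024e+10)^2 * 5.67e-8 * 29592^4 = 1.423344976e+32 W. L/L_sun = 1.423344976e+32 / 3.828e26 = 371824.7063

371824.7063 L_sun


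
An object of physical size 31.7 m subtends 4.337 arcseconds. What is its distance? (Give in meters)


D = size / theta_rad, theta_rad = 4.337 * pi/(180*3600) = 2.103e-05, D = 1.508e+06

1.508e+06 m


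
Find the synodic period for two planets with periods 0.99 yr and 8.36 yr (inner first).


1/P_syn = |1/P1 - 1/P2| = |1/0.99 - 1/8.36| => P_syn = 1.123

1.123 years


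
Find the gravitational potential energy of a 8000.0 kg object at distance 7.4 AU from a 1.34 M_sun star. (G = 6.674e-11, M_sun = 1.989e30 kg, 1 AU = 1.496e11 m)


M = 1.34 * 1.989e30 kg = 2.66526e+30 kg; r = 7.4 AU * 1.496e11 m/AU = 1.10704e+12 m. U = -GM*m/r = -(6.674e-11 * 2.66526e+30 * 8000.0) / 1.10704e+12 = -1.285e+12

-1.285e+12 J


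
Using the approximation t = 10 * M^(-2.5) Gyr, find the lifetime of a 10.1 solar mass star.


t = 10 * M^(-2.5) = 10 * 10.1^(-2.5) = 0.0308

0.0308 Gyr


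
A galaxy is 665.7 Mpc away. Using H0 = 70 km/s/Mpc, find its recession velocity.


v = H0 * d = 70 * 665.7 = 46599.0

46599.0 km/s


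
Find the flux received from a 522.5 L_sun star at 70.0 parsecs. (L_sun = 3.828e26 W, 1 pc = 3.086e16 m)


F = L / (4*pi*d^2) = 2.000e+29 / (4*pi*(2.160e+18)^2) = 3.411e-09

3.411e-09 W/m^2


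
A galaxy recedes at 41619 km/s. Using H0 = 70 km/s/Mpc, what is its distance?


d = v / H0 = 41619 / 70 = 594.5571

594.5571 Mpc


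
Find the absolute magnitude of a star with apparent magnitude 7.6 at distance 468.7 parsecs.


M = m - 5*log10(d) + 5 = 7.6 - 5*log10(468.7) + 5 = -0.7545

-0.7545


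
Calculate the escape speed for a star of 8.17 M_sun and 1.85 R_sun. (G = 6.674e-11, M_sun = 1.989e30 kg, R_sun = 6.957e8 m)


M = 8.17 * 1.989e30 kg = 1.625013e+31 kg; R = 1.85 * 6.957e8 m = 1.287045e+09 m. v_esc = sqrt(2GM/R) = sqrt(2 * 6.674e-11 * 1.625013e+31 / 1.287045e+09) = 1.298e+06

1.298e+06 m/s


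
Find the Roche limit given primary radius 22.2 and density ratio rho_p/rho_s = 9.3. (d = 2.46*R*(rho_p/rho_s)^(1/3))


d_Roche = 2.46 * 22.2 * 9.3^(1/3) = 114.846

114.846


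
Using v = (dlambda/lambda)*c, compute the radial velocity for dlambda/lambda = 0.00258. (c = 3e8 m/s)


v = (dlambda/lambda) * c = 0.00258 * 3e8 = 774000.0

774000.0 m/s


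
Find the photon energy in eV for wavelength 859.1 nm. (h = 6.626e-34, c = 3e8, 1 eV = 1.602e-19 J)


E = hc/lambda = 6.626e-34 * 3e8 / 8.591e-07 = 2.314e-19 J = 1.4443 eV

1.4443 eV


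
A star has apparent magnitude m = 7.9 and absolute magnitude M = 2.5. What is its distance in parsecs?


d = 10^((m - M + 5)/5) = 10^((7.9 - 2.5 + 5)/5) = 120.2264

120.2264 pc


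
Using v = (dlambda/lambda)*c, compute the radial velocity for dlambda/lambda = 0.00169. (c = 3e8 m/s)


v = (dlambda/lambda) * c = 0.00169 * 3e8 = 507000.0

507000.0 m/s


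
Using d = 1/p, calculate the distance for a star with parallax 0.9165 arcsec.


d = 1/p = 1/0.9165 = 1.0911

1.0911 pc


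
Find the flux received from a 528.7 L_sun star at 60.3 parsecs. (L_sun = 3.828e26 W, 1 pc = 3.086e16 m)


F = L / (4*pi*d^2) = 2.024e+29 / (4*pi*(1.861e+18)^2) = 4.651e-09

4.651e-09 W/m^2


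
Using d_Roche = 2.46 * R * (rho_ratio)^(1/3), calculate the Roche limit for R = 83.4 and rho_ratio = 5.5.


d_Roche = 2.46 * 83.4 * 5.5^(1/3) = 362.1502

362.1502


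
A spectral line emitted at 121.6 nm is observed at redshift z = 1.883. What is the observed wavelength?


lam_obs = lam_emit * (1 + z) = 121.6 * (1 + 1.883) = 350.5728

350.5728 nm


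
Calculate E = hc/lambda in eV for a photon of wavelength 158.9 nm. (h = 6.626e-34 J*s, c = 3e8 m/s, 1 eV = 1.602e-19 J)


E = hc/lambda = 6.626e-34 * 3e8 / 1.589e-07 = 1.251e-18 J = 7.8088 eV

7.8088 eV


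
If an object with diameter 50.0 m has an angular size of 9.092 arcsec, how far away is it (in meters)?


D = size / theta_rad, theta_rad = 9.092 * pi/(180*3600) = 4.408e-05, D = 1.134e+06

1.134e+06 m


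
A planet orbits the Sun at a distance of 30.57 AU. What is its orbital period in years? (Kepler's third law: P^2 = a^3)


P = a^(3/2) = 30.57^1.5 = 169.022

169.022 years


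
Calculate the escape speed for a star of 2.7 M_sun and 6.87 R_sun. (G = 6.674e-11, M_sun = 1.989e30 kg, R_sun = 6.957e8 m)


M = 2.7 * 1.989e30 kg = 5.3703e+30 kg; R = 6.87 * 6.957e8 m = 4.779459e+09 m. v_esc = sqrt(2GM/R) = sqrt(2 * 6.674e-11 * 5.3703e+30 / 4.779459e+09) = 387273.6979

387273.6979 m/s


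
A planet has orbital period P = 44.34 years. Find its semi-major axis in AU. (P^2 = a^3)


a = P^(2/3) = 44.34^(2/3) = 12.5275

12.5275 AU


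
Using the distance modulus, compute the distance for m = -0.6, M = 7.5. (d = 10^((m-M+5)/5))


d = 10^((m - M + 5)/5) = 10^((-0.6 - 7.5 + 5)/5) = 0.2399

0.2399 pc


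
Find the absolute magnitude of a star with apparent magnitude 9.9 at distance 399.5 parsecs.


M = m - 5*log10(d) + 5 = 9.9 - 5*log10(399.5) + 5 = 1.8924

1.8924


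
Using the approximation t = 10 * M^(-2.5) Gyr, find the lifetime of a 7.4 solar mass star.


t = 10 * M^(-2.5) = 10 * 7.4^(-2.5) = 0.0671

0.0671 Gyr


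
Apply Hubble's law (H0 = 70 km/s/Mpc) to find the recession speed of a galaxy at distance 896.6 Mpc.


v = H0 * d = 70 * 896.6 = 62762.0

62762.0 km/s


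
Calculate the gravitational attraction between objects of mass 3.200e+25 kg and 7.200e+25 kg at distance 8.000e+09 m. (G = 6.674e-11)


F = G*m1*m2/r^2 = 6.674e-11 * 3.200e+25 * 7.200e+25 / (8.000e+09)^2 = 6.674e-11 * 2.304e+51 / 6.400e+19 = 2.403e+21

2.403e+21 N


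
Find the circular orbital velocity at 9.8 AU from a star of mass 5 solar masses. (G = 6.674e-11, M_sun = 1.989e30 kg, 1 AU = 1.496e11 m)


v = sqrt(GM/r) = sqrt(6.674e-11 * 9.945e+30 / 1.466e+12) = 21277.307

21277.307 m/s


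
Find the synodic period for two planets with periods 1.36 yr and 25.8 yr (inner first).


1/P_syn = |1/P1 - 1/P2| = |1/1.36 - 1/25.8| => P_syn = 1.4357

1.4357 years


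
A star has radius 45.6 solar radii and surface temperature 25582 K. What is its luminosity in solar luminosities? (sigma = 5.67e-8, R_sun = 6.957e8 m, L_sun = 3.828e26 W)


R = 45.6 * 6.957e8 m = 3.172392e+10 m. L = 4*pi*R^2*sigma*T^4 = 4*pi*(3.172392e+10)^2 * 5.67e-8 * 25582^4 = 3.071175208e+32 W. L/L_sun = 3.071175208e+32 / 3.828e26 = 802292.3742

802292.3742 L_sun


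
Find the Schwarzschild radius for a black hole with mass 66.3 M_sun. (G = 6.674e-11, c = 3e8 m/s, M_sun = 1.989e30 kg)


M = 66.3 * 1.989e30 kg = 1.318707e+32 kg. rs = 2GM/c^2 = 2 * 6.674e-11 * 1.318707e+32 / (3e8)^2 = 195578.9004

195578.9004 m


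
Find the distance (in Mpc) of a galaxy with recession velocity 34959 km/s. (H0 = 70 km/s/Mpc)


d = v / H0 = 34959 / 70 = 499.4143

499.4143 Mpc


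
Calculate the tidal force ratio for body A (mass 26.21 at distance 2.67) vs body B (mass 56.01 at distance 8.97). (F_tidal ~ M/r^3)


Ratio = (M1/r1^3) / (M2/r2^3) = (26.21/2.67^3) / (56.01/8.97^3) = 17.7437

17.7437


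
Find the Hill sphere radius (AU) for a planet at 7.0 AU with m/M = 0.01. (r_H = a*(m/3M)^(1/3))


r_H = a * (m/3M)^(1/3) = 7.0 * (0.01/3)^(1/3) = 1.0457

1.0457 AU


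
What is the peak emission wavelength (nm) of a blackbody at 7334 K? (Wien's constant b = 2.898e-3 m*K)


lam_max = b / T = 2.898e-3 / 7334 = 3.951e-07 m = 395.1459 nm

395.1459 nm


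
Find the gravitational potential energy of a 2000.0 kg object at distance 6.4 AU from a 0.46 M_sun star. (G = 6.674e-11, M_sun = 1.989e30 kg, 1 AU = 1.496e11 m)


M = 0.46 * 1.989e30 kg = 9.1494e+29 kg; r = 6.4 AU * 1.496e11 m/AU = 9.5744e+11 m. U = -GM*m/r = -(6.674e-11 * 9.1494e+29 * 2000.0) / 9.5744e+11 = -1.276e+11

-1.276e+11 J


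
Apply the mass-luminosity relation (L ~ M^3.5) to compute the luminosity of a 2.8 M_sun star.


L/L_sun = (M/M_sun)^3.5 = 2.8^3.5 = 36.7327

36.7327 L_sun


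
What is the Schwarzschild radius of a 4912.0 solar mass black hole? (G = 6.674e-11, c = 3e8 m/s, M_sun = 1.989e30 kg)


M = 4912.0 * 1.989e30 kg = 9.769968e+33 kg. rs = 2GM/c^2 = 2 * 6.674e-11 * 9.769968e+33 / (3e8)^2 = 1.449e+07

1.449e+07 m


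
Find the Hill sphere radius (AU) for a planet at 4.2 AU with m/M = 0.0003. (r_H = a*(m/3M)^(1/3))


r_H = a * (m/3M)^(1/3) = 4.2 * (0.0003/3)^(1/3) = 0.1949

0.1949 AU


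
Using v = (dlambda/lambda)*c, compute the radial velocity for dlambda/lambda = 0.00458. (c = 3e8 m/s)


v = (dlambda/lambda) * c = 0.00458 * 3e8 = 1.374e+06

1.374e+06 m/s


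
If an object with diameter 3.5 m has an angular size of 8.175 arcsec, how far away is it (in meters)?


D = size / theta_rad, theta_rad = 8.175 * pi/(180*3600) = 3.963e-05, D = 88309.0914

88309.0914 m


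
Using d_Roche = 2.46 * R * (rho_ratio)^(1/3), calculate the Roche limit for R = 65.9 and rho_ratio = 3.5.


d_Roche = 2.46 * 65.9 * 3.5^(1/3) = 246.1368

246.1368


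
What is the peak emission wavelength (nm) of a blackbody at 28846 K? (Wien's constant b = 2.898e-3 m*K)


lam_max = b / T = 2.898e-3 / 28846 = 1.005e-07 m = 100.4645 nm

100.4645 nm


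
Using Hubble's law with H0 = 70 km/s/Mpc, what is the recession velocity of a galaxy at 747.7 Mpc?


v = H0 * d = 70 * 747.7 = 52339.0

52339.0 km/s


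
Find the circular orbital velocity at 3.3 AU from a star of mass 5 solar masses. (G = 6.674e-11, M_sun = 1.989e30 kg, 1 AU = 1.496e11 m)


v = sqrt(GM/r) = sqrt(6.674e-11 * 9.945e+30 / 4.937e+11) = 36666.7762

36666.7762 m/s


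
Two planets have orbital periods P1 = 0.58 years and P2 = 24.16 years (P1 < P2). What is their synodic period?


1/P_syn = |1/P1 - 1/P2| = |1/0.58 - 1/24.16| => P_syn = 0.5943

0.5943 years


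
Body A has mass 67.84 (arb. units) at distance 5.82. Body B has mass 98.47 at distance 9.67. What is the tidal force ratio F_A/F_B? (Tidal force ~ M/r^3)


Ratio = (M1/r1^3) / (M2/r2^3) = (67.84/5.82^3) / (98.47/9.67^3) = 3.16

3.16


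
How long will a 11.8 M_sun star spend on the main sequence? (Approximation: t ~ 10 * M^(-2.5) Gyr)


t = 10 * M^(-2.5) = 10 * 11.8^(-2.5) = 0.0209

0.0209 Gyr


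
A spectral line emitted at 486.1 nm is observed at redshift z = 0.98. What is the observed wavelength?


lam_obs = lam_emit * (1 + z) = 486.1 * (1 + 0.98) = 962.478

962.478 nm


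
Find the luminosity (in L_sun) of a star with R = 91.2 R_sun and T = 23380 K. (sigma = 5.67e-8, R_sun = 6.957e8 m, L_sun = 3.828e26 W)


R = 91.2 * 6.957e8 m = 6.344784e+10 m. L = 4*pi*R^2*sigma*T^4 = 4*pi*(6.344784e+10)^2 * 5.67e-8 * 23380^4 = 8.570469892e+32 W. L/L_sun = 8.570469892e+32 / 3.828e26 = 2.239e+06

2.239e+06 L_sun


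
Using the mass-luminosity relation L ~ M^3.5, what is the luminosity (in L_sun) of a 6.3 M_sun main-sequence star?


L/L_sun = (M/M_sun)^3.5 = 6.3^3.5 = 627.613

627.613 L_sun


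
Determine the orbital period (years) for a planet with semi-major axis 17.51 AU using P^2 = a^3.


P = a^(3/2) = 17.51^1.5 = 73.2705

73.2705 years


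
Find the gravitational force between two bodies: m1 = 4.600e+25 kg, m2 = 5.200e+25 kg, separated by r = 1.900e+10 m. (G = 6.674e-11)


F = G*m1*m2/r^2 = 6.674e-11 * 4.600e+25 * 5.200e+25 / (1.900e+10)^2 = 6.674e-11 * 2.392e+51 / 3.610e+20 = 4.422e+20

4.422e+20 N


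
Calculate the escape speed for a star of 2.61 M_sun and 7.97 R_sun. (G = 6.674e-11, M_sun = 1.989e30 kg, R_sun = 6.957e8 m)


M = 2.61 * 1.989e30 kg = 5.19129e+30 kg; R = 7.97 * 6.957e8 m = 5.544729e+09 m. v_esc = sqrt(2GM/R) = sqrt(2 * 6.674e-11 * 5.19129e+30 / 5.544729e+09) = 353513.1569

353513.1569 m/s


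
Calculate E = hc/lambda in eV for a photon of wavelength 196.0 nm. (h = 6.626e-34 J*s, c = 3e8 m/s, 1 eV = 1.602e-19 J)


E = hc/lambda = 6.626e-34 * 3e8 / 1.960e-07 = 1.014e-18 J = 6.3307 eV

6.3307 eV


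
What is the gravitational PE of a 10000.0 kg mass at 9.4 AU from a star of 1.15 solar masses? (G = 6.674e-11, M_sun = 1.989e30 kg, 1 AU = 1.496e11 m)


M = 1.15 * 1.989e30 kg = 2.28735e+30 kg; r = 9.4 AU * 1.496e11 m/AU = 1.40624e+12 m. U = -GM*m/r = -(6.674e-11 * 2.28735e+30 * 10000.0) / 1.40624e+12 = -1.086e+12

-1.086e+12 J


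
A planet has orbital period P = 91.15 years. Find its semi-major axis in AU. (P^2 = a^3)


a = P^(2/3) = 91.15^(2/3) = 20.2537

20.2537 AU


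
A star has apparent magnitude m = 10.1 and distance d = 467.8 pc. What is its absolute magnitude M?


M = m - 5*log10(d) + 5 = 10.1 - 5*log10(467.8) + 5 = 1.7497

1.7497


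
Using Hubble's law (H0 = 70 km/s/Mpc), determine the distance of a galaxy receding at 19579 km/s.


d = v / H0 = 19579 / 70 = 279.7

279.7 Mpc


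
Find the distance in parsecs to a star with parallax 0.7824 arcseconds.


d = 1/p = 1/0.7824 = 1.2781

1.2781 pc


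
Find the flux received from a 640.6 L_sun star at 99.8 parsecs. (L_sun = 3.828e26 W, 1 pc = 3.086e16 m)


F = L / (4*pi*d^2) = 2.452e+29 / (4*pi*(3.080e+18)^2) = 2.057e-09

2.057e-09 W/m^2


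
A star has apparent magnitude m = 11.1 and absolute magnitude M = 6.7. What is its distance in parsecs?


d = 10^((m - M + 5)/5) = 10^((11.1 - 6.7 + 5)/5) = 75.8578

75.8578 pc


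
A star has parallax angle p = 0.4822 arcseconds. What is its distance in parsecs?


d = 1/p = 1/0.4822 = 2.0738

2.0738 pc


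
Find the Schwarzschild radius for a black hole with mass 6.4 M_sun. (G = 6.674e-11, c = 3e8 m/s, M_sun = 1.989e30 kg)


M = 6.4 * 1.989e30 kg = 1.27296e+31 kg. rs = 2GM/c^2 = 2 * 6.674e-11 * 1.27296e+31 / (3e8)^2 = 18879.4112

18879.4112 m


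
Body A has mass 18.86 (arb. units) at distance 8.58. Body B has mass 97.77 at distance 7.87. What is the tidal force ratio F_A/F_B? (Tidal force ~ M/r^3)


Ratio = (M1/r1^3) / (M2/r2^3) = (18.86/8.58^3) / (97.77/7.87^3) = 0.1489

0.1489


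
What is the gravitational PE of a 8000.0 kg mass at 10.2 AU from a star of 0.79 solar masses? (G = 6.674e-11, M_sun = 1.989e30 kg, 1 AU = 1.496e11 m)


M = 0.79 * 1.989e30 kg = 1.57131e+30 kg; r = 10.2 AU * 1.496e11 m/AU = 1.52592e+12 m. U = -GM*m/r = -(6.674e-11 * 1.57131e+30 * 8000.0) / 1.52592e+12 = -5.498e+11

-5.498e+11 J


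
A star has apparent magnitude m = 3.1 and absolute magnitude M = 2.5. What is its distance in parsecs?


d = 10^((m - M + 5)/5) = 10^((3.1 - 2.5 + 5)/5) = 13.1826

13.1826 pc


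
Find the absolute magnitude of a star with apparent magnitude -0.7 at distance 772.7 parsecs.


M = m - 5*log10(d) + 5 = -0.7 - 5*log10(772.7) + 5 = -10.1401

-10.1401


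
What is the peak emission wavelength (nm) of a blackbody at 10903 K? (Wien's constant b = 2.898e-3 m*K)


lam_max = b / T = 2.898e-3 / 10903 = 2.658e-07 m = 265.7984 nm

265.7984 nm


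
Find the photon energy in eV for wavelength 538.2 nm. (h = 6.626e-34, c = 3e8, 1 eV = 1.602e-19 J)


E = hc/lambda = 6.626e-34 * 3e8 / 5.382e-07 = 3.693e-19 J = 2.3055 eV

2.3055 eV


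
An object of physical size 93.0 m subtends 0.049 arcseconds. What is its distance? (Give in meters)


D = size / theta_rad, theta_rad = 0.049 * pi/(180*3600) = 2.376e-07, D = 3.915e+08

3.915e+08 m


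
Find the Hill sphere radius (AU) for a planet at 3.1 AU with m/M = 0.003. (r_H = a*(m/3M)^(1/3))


r_H = a * (m/3M)^(1/3) = 3.1 * (0.003/3)^(1/3) = 0.31

0.31 AU


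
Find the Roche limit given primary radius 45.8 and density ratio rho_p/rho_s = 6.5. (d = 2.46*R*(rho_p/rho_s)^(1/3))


d_Roche = 2.46 * 45.8 * 6.5^(1/3) = 210.2673

210.2673


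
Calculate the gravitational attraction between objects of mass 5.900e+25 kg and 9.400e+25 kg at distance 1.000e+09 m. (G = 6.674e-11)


F = G*m1*m2/r^2 = 6.674e-11 * 5.900e+25 * 9.400e+25 / (1.000e+09)^2 = 6.674e-11 * 5.546e+51 / 1.000e+18 = 3.701e+23

3.701e+23 N


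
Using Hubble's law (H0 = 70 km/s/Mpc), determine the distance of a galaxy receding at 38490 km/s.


d = v / H0 = 38490 / 70 = 549.8571

549.8571 Mpc


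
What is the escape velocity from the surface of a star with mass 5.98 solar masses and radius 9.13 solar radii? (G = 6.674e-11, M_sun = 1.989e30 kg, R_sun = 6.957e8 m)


M = 5.98 * 1.989e30 kg = 1.189422e+31 kg; R = 9.13 * 6.957e8 m = 6.351741e+09 m. v_esc = sqrt(2GM/R) = sqrt(2 * 6.674e-11 * 1.189422e+31 / 6.351741e+09) = 499953.591

499953.591 m/s


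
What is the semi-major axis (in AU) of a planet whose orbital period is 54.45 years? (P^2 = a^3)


a = P^(2/3) = 54.45^(2/3) = 14.3659

14.3659 AU


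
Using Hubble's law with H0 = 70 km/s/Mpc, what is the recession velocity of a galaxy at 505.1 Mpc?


v = H0 * d = 70 * 505.1 = 35357.0

35357.0 km/s


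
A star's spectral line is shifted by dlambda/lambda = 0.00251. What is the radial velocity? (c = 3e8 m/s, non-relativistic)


v = (dlambda/lambda) * c = 0.00251 * 3e8 = 753000.0

753000.0 m/s


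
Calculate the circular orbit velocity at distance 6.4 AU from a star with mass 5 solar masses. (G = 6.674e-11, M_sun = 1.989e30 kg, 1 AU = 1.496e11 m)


v = sqrt(GM/r) = sqrt(6.674e-11 * 9.945e+30 / 9.574e+11) = 26329.3241

26329.3241 m/s


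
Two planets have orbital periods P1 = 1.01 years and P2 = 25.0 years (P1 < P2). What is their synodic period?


1/P_syn = |1/P1 - 1/P2| = |1/1.01 - 1/25.0| => P_syn = 1.0525

1.0525 years


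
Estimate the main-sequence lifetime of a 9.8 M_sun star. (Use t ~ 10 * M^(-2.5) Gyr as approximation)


t = 10 * M^(-2.5) = 10 * 9.8^(-2.5) = 0.0333

0.0333 Gyr


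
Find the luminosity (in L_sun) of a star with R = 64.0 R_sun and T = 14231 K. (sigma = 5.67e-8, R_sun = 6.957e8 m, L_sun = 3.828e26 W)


R = 64.0 * 6.957e8 m = 4.45248e+10 m. L = 4*pi*R^2*sigma*T^4 = 4*pi*(4.45248e+10)^2 * 5.67e-8 * 14231^4 = 5.793467196e+31 W. L/L_sun = 5.793467196e+31 / 3.828e26 = 151344.4931

151344.4931 L_sun


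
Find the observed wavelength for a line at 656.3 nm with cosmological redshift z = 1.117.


lam_obs = lam_emit * (1 + z) = 656.3 * (1 + 1.117) = 1389.3871

1389.3871 nm


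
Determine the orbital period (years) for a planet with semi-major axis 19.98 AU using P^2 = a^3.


P = a^(3/2) = 19.98^1.5 = 89.3086

89.3086 years


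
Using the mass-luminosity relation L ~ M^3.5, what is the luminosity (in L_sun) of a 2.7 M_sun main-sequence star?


L/L_sun = (M/M_sun)^3.5 = 2.7^3.5 = 32.3425

32.3425 L_sun


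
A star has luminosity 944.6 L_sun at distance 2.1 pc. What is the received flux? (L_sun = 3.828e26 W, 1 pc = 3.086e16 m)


F = L / (4*pi*d^2) = 3.616e+29 / (4*pi*(6.481e+16)^2) = 6.851e-06

6.851e-06 W/m^2


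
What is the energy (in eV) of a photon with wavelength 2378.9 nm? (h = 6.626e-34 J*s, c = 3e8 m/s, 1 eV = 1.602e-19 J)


E = hc/lambda = 6.626e-34 * 3e8 / 2.379e-06 = 8.356e-20 J = 0.5216 eV

0.5216 eV


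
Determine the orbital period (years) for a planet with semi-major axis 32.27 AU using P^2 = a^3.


P = a^(3/2) = 32.27^1.5 = 183.3152

183.3152 years


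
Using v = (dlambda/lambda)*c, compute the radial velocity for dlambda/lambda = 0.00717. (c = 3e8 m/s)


v = (dlambda/lambda) * c = 0.00717 * 3e8 = 2.151e+06

2.151e+06 m/s


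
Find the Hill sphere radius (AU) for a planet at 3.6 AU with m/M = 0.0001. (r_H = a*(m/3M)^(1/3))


r_H = a * (m/3M)^(1/3) = 3.6 * (0.0001/3)^(1/3) = 0.1159

0.1159 AU


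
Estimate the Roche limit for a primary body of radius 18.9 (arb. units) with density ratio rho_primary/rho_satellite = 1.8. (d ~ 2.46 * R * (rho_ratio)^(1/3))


d_Roche = 2.46 * 18.9 * 1.8^(1/3) = 56.5572

56.5572


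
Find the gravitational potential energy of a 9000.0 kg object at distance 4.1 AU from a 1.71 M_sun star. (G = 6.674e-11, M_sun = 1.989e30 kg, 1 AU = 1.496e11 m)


M = 1.71 * 1.989e30 kg = 3.40119e+30 kg; r = 4.1 AU * 1.496e11 m/AU = 6.1336e+11 m. U = -GM*m/r = -(6.674e-11 * 3.40119e+30 * 9000.0) / 6.1336e+11 = -3.331e+12

-3.331e+12 J


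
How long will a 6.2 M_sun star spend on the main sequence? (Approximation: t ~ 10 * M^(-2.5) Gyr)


t = 10 * M^(-2.5) = 10 * 6.2^(-2.5) = 0.1045

0.1045 Gyr


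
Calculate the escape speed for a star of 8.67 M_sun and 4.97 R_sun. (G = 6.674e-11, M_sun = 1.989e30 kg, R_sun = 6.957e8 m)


M = 8.67 * 1.989e30 kg = 1.724463e+31 kg; R = 4.97 * 6.957e8 m = 3.457629e+09 m. v_esc = sqrt(2GM/R) = sqrt(2 * 6.674e-11 * 1.724463e+31 / 3.457629e+09) = 815916.7394

815916.7394 m/s


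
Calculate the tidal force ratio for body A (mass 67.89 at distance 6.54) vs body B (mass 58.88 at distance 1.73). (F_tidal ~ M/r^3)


Ratio = (M1/r1^3) / (M2/r2^3) = (67.89/6.54^3) / (58.88/1.73^3) = 0.0213

0.0213


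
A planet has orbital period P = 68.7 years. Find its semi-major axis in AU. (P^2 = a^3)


a = P^(2/3) = 68.7^(2/3) = 16.774

16.774 AU


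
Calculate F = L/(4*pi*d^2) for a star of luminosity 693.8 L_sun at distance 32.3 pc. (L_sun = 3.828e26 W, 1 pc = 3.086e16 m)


F = L / (4*pi*d^2) = 2.656e+29 / (4*pi*(9.968e+17)^2) = 2.127e-08

2.127e-08 W/m^2


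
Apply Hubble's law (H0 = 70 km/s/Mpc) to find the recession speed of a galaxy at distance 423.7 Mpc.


v = H0 * d = 70 * 423.7 = 29659.0

29659.0 km/s


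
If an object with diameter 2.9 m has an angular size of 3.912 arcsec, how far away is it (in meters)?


D = size / theta_rad, theta_rad = 3.912 * pi/(180*3600) = 1.897e-05, D = 152905.9147

152905.9147 m


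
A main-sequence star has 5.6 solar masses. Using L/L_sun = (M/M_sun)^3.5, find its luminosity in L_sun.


L/L_sun = (M/M_sun)^3.5 = 5.6^3.5 = 415.5833

415.5833 L_sun


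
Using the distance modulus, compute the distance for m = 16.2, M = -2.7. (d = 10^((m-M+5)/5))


d = 10^((m - M + 5)/5) = 10^((16.2 - -2.7 + 5)/5) = 60255.9586

60255.9586 pc


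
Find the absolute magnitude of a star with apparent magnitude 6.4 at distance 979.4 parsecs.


M = m - 5*log10(d) + 5 = 6.4 - 5*log10(979.4) + 5 = -3.5548

-3.5548


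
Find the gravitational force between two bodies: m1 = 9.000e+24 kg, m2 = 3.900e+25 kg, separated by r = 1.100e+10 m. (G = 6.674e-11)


F = G*m1*m2/r^2 = 6.674e-11 * 9.000e+24 * 3.900e+25 / (1.100e+10)^2 = 6.674e-11 * 3.510e+50 / 1.210e+20 = 1.936e+20

1.936e+20 N


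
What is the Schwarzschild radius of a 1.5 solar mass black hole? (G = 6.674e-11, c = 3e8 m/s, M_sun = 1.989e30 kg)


M = 1.5 * 1.989e30 kg = 2.9835e+30 kg. rs = 2GM/c^2 = 2 * 6.674e-11 * 2.9835e+30 / (3e8)^2 = 4424.862

4424.862 m


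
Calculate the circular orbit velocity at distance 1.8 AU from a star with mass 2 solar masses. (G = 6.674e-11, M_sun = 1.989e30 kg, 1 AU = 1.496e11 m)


v = sqrt(GM/r) = sqrt(6.674e-11 * 3.978e+30 / 2.693e+11) = 31399.5512

31399.5512 m/s


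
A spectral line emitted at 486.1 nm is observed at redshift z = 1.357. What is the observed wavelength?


lam_obs = lam_emit * (1 + z) = 486.1 * (1 + 1.357) = 1145.7377

1145.7377 nm


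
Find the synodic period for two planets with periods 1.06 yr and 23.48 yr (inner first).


1/P_syn = |1/P1 - 1/P2| = |1/1.06 - 1/23.48| => P_syn = 1.1101

1.1101 years


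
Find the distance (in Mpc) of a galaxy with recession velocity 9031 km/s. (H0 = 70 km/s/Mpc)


d = v / H0 = 9031 / 70 = 129.0143

129.0143 Mpc


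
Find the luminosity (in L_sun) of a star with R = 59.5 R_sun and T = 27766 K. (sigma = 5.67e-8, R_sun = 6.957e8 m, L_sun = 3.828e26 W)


R = 59.5 * 6.957e8 m = 4.139415e+10 m. L = 4*pi*R^2*sigma*T^4 = 4*pi*(4.139415e+10)^2 * 5.67e-8 * 27766^4 = 7.256448851e+32 W. L/L_sun = 7.256448851e+32 / 3.828e26 = 1.896e+06

1.896e+06 L_sun


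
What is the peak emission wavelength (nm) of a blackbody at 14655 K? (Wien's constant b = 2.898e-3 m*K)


lam_max = b / T = 2.898e-3 / 14655 = 1.977e-07 m = 197.7482 nm

197.7482 nm


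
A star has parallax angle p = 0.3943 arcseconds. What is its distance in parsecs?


d = 1/p = 1/0.3943 = 2.5361

2.5361 pc


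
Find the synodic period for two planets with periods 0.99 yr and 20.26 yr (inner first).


1/P_syn = |1/P1 - 1/P2| = |1/0.99 - 1/20.26| => P_syn = 1.0409

1.0409 years


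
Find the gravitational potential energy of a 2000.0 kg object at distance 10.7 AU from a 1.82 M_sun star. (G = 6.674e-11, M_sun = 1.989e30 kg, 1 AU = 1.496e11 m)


M = 1.82 * 1.989e30 kg = 3.61998e+30 kg; r = 10.7 AU * 1.496e11 m/AU = 1.60072e+12 m. U = -GM*m/r = -(6.674e-11 * 3.61998e+30 * 2000.0) / 1.60072e+12 = -3.019e+11

-3.019e+11 J


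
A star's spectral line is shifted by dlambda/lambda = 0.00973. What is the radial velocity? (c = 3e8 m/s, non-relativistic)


v = (dlambda/lambda) * c = 0.00973 * 3e8 = 2.919e+06

2.919e+06 m/s


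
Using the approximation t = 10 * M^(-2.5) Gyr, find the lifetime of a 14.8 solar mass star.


t = 10 * M^(-2.5) = 10 * 14.8^(-2.5) = 0.0119

0.0119 Gyr


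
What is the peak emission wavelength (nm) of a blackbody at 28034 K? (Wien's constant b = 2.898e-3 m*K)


lam_max = b / T = 2.898e-3 / 28034 = 1.034e-07 m = 103.3745 nm

103.3745 nm


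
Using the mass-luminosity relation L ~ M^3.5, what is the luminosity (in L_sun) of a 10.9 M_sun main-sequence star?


L/L_sun = (M/M_sun)^3.5 = 10.9^3.5 = 4275.5574

4275.5574 L_sun


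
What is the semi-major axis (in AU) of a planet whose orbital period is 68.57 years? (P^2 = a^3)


a = P^(2/3) = 68.57^(2/3) = 16.7529

16.7529 AU


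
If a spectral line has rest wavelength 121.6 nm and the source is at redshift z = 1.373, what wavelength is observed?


lam_obs = lam_emit * (1 + z) = 121.6 * (1 + 1.373) = 288.5568

288.5568 nm


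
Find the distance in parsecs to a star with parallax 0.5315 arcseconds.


d = 1/p = 1/0.5315 = 1.8815

1.8815 pc


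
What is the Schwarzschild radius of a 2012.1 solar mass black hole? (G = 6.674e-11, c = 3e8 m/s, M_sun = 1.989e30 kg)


M = 2012.1 * 1.989e30 kg = 4.0020669e+33 kg. rs = 2GM/c^2 = 2 * 6.674e-11 * 4.0020669e+33 / (3e8)^2 = 5.936e+06

5.936e+06 m


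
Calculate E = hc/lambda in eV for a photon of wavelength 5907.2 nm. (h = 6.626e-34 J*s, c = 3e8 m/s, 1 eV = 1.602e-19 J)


E = hc/lambda = 6.626e-34 * 3e8 / 5.907e-06 = 3.365e-20 J = 0.2101 eV

0.2101 eV


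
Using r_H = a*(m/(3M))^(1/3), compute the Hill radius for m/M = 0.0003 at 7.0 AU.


r_H = a * (m/3M)^(1/3) = 7.0 * (0.0003/3)^(1/3) = 0.3249

0.3249 AU


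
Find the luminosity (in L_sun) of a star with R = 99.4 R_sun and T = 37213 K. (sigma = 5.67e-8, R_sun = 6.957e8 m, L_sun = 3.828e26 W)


R = 99.4 * 6.957e8 m = 6.915258e+10 m. L = 4*pi*R^2*sigma*T^4 = 4*pi*(6.915258e+10)^2 * 5.67e-8 * 37213^4 = 6.534139922e+33 W. L/L_sun = 6.534139922e+33 / 3.828e26 = 1.707e+07

1.707e+07 L_sun


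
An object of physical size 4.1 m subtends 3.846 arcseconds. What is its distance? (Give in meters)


D = size / theta_rad, theta_rad = 3.846 * pi/(180*3600) = 1.865e-05, D = 219887.0789

219887.0789 m


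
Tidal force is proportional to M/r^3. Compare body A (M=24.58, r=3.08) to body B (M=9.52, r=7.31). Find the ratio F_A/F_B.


Ratio = (M1/r1^3) / (M2/r2^3) = (24.58/3.08^3) / (9.52/7.31^3) = 34.5179

34.5179


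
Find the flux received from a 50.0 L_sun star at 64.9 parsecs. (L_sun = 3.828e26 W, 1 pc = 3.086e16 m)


F = L / (4*pi*d^2) = 1.914e+28 / (4*pi*(2.003e+18)^2) = 3.797e-10

3.797e-10 W/m^2


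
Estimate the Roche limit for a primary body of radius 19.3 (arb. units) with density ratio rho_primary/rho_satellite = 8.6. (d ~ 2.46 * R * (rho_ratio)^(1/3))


d_Roche = 2.46 * 19.3 * 8.6^(1/3) = 97.2729

97.2729


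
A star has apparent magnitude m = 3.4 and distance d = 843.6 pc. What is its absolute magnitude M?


M = m - 5*log10(d) + 5 = 3.4 - 5*log10(843.6) + 5 = -6.2307

-6.2307


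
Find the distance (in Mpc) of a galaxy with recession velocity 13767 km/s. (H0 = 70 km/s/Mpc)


d = v / H0 = 13767 / 70 = 196.6714

196.6714 Mpc


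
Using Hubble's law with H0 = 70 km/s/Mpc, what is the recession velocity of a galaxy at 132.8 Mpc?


v = H0 * d = 70 * 132.8 = 9296.0

9296.0 km/s


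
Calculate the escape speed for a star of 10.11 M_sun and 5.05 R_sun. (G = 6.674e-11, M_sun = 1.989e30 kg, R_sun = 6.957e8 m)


M = 10.11 * 1.989e30 kg = 2.010879e+31 kg; R = 5.05 * 6.957e8 m = 3.513285e+09 m. v_esc = sqrt(2GM/R) = sqrt(2 * 6.674e-11 * 2.010879e+31 / 3.513285e+09) = 874066.3029

874066.3029 m/s


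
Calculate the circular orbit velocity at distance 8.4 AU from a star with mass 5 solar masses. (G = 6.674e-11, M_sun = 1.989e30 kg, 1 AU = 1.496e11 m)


v = sqrt(GM/r) = sqrt(6.674e-11 * 9.945e+30 / 1.257e+12) = 22982.1183

22982.1183 m/s


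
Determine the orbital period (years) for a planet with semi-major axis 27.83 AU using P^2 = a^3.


P = a^(3/2) = 27.83^1.5 = 146.8148

146.8148 years


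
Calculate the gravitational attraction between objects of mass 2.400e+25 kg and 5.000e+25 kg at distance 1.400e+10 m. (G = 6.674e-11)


F = G*m1*m2/r^2 = 6.674e-11 * 2.400e+25 * 5.000e+25 / (1.400e+10)^2 = 6.674e-11 * 1.200e+51 / 1.960e+20 = 4.086e+20

4.086e+20 N


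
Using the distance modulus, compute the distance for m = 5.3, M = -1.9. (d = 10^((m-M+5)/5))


d = 10^((m - M + 5)/5) = 10^((5.3 - -1.9 + 5)/5) = 275.4229

275.4229 pc


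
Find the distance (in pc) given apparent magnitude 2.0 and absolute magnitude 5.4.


d = 10^((m - M + 5)/5) = 10^((2.0 - 5.4 + 5)/5) = 2.0893

2.0893 pc


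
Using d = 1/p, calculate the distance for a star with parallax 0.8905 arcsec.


d = 1/p = 1/0.8905 = 1.123

1.123 pc


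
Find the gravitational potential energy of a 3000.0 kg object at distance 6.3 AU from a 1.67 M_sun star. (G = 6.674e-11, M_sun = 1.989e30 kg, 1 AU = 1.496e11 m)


M = 1.67 * 1.989e30 kg = 3.32163e+30 kg; r = 6.3 AU * 1.496e11 m/AU = 9.4248e+11 m. U = -GM*m/r = -(6.674e-11 * 3.32163e+30 * 3000.0) / 9.4248e+11 = -7.056e+11

-7.056e+11 J


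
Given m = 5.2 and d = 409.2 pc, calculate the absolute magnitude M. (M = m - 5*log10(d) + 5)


M = m - 5*log10(d) + 5 = 5.2 - 5*log10(409.2) + 5 = -2.8597

-2.8597


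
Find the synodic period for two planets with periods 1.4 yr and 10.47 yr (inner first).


1/P_syn = |1/P1 - 1/P2| = |1/1.4 - 1/10.47| => P_syn = 1.6161

1.6161 years


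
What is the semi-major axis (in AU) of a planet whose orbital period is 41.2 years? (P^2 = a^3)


a = P^(2/3) = 41.2^(2/3) = 11.9288

11.9288 AU


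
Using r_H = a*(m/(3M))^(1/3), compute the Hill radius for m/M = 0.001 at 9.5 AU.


r_H = a * (m/3M)^(1/3) = 9.5 * (0.001/3)^(1/3) = 0.6587

0.6587 AU


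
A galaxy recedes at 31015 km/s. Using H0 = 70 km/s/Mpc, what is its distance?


d = v / H0 = 31015 / 70 = 443.0714

443.0714 Mpc


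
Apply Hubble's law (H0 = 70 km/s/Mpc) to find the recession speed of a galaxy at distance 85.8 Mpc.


v = H0 * d = 70 * 85.8 = 6006.0

6006.0 km/s


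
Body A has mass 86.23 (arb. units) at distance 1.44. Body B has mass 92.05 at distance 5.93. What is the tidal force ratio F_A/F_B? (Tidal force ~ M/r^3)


Ratio = (M1/r1^3) / (M2/r2^3) = (86.23/1.44^3) / (92.05/5.93^3) = 65.4201

65.4201


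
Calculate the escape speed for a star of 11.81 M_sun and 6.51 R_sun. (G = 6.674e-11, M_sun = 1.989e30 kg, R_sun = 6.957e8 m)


M = 11.81 * 1.989e30 kg = 2.349009e+31 kg; R = 6.51 * 6.957e8 m = 4.529007e+09 m. v_esc = sqrt(2GM/R) = sqrt(2 * 6.674e-11 * 2.349009e+31 / 4.529007e+09) = 832049.0774

832049.0774 m/s


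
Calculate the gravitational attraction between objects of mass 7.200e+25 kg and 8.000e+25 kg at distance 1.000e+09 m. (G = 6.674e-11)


F = G*m1*m2/r^2 = 6.674e-11 * 7.200e+25 * 8.000e+25 / (1.000e+09)^2 = 6.674e-11 * 5.760e+51 / 1.000e+18 = 3.844e+23

3.844e+23 N


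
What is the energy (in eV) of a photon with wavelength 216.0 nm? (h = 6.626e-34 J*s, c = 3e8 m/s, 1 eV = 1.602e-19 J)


E = hc/lambda = 6.626e-34 * 3e8 / 2.160e-07 = 9.203e-19 J = 5.7446 eV

5.7446 eV


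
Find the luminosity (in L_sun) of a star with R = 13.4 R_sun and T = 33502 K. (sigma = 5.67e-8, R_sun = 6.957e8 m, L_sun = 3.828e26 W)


R = 13.4 * 6.957e8 m = 9.32238e+09 m. L = 4*pi*R^2*sigma*T^4 = 4*pi*(9.32238e+09)^2 * 5.67e-8 * 33502^4 = 7.800626131e+31 W. L/L_sun = 7.800626131e+31 / 3.828e26 = 203778.1121

203778.1121 L_sun


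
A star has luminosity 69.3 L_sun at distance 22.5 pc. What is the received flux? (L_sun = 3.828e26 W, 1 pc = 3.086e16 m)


F = L / (4*pi*d^2) = 2.653e+28 / (4*pi*(6.944e+17)^2) = 4.379e-09

4.379e-09 W/m^2


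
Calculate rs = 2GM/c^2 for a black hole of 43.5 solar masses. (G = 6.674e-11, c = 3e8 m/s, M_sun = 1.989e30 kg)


M = 43.5 * 1.989e30 kg = 8.65215e+31 kg. rs = 2GM/c^2 = 2 * 6.674e-11 * 8.65215e+31 / (3e8)^2 = 128320.998

128320.998 m


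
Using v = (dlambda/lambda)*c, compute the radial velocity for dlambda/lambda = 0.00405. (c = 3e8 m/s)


v = (dlambda/lambda) * c = 0.00405 * 3e8 = 1.215e+06

1.215e+06 m/s


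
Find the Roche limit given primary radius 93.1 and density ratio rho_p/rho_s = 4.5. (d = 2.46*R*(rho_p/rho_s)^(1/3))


d_Roche = 2.46 * 93.1 * 4.5^(1/3) = 378.1136

378.1136


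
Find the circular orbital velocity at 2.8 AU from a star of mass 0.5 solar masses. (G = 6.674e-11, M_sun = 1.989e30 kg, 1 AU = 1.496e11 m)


v = sqrt(GM/r) = sqrt(6.674e-11 * 9.945e+29 / 4.189e+11) = 12587.8246

12587.8246 m/s


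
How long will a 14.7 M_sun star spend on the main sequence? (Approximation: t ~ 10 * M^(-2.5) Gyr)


t = 10 * M^(-2.5) = 10 * 14.7^(-2.5) = 0.0121

0.0121 Gyr


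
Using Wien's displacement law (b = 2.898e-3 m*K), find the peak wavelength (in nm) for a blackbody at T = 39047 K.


lam_max = b / T = 2.898e-3 / 39047 = 7.422e-08 m = 74.2182 nm

74.2182 nm


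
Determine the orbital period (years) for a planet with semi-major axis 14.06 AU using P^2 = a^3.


P = a^(3/2) = 14.06^1.5 = 52.7203

52.7203 years


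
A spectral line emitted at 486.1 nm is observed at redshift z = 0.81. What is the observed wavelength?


lam_obs = lam_emit * (1 + z) = 486.1 * (1 + 0.81) = 879.841

879.841 nm


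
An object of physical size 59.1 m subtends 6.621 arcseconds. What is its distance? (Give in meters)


D = size / theta_rad, theta_rad = 6.621 * pi/(180*3600) = 3.210e-05, D = 1.841e+06

1.841e+06 m


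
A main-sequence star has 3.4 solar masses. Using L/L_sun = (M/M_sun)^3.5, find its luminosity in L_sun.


L/L_sun = (M/M_sun)^3.5 = 3.4^3.5 = 72.473

72.473 L_sun


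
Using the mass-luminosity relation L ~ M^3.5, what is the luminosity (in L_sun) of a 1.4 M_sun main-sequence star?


L/L_sun = (M/M_sun)^3.5 = 1.4^3.5 = 3.2467

3.2467 L_sun


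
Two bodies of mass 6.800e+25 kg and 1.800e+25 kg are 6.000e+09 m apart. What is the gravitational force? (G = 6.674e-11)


F = G*m1*m2/r^2 = 6.674e-11 * 6.800e+25 * 1.800e+25 / (6.000e+09)^2 = 6.674e-11 * 1.224e+51 / 3.600e+19 = 2.269e+21

2.269e+21 N


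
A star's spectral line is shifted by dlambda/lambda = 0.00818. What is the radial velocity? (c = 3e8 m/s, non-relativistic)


v = (dlambda/lambda) * c = 0.00818 * 3e8 = 2.454e+06

2.454e+06 m/s


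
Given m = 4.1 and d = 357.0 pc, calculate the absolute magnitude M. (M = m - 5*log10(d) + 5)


M = m - 5*log10(d) + 5 = 4.1 - 5*log10(357.0) + 5 = -3.6633

-3.6633


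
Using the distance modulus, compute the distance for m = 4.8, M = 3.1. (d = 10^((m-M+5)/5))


d = 10^((m - M + 5)/5) = 10^((4.8 - 3.1 + 5)/5) = 21.8776

21.8776 pc


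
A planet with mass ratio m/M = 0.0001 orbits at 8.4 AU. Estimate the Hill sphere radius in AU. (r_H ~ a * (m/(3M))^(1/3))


r_H = a * (m/3M)^(1/3) = 8.4 * (0.0001/3)^(1/3) = 0.2703

0.2703 AU


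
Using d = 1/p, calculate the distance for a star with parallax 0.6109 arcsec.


d = 1/p = 1/0.6109 = 1.6369

1.6369 pc


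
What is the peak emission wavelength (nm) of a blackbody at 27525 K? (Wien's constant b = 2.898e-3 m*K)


lam_max = b / T = 2.898e-3 / 27525 = 1.053e-07 m = 105.2861 nm

105.2861 nm


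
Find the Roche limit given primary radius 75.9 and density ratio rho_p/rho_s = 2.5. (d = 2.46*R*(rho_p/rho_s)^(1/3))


d_Roche = 2.46 * 75.9 * 2.5^(1/3) = 253.4099

253.4099


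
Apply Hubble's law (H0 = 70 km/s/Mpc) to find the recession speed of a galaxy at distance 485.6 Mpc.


v = H0 * d = 70 * 485.6 = 33992.0

33992.0 km/s


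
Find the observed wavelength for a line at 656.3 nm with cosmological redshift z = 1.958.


lam_obs = lam_emit * (1 + z) = 656.3 * (1 + 1.958) = 1941.3354

1941.3354 nm


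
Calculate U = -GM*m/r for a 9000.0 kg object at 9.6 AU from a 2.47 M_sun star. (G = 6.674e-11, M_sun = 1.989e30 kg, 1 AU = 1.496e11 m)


M = 2.47 * 1.989e30 kg = 4.91283e+30 kg; r = 9.6 AU * 1.496e11 m/AU = 1.43616e+12 m. U = -GM*m/r = -(6.674e-11 * 4.91283e+30 * 9000.0) / 1.43616e+12 = -2.055e+12

-2.055e+12 J


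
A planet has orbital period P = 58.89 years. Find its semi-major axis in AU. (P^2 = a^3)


a = P^(2/3) = 58.89^(2/3) = 15.1366

15.1366 AU


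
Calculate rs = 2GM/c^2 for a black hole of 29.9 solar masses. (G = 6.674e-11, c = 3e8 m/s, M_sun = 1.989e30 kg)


M = 29.9 * 1.989e30 kg = 5.94711e+31 kg. rs = 2GM/c^2 = 2 * 6.674e-11 * 5.94711e+31 / (3e8)^2 = 88202.2492

88202.2492 m


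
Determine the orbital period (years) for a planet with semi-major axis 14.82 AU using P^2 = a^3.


P = a^(3/2) = 14.82^1.5 = 57.0522

57.0522 years
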